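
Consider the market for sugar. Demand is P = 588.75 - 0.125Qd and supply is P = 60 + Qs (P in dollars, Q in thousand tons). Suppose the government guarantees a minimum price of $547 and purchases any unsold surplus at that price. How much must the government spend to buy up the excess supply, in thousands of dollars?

83691

Rearranging demand gives Qd = 4710 - 8P; rearranging supply gives Qs = P - 60. Equilibrium: 4710 - 8P = P - 60, so 4770 = 9P and P* = 530, Q* = 470.
The floor of 547 is above the equilibrium price 530, so it binds.
At P = 547: Qd = 4710 - 8·547 = 334 and Qs = 547 - 60 = 487.
Surplus = Qs - Qd = 153.
Government expenditure = surplus × support price = 153 × 547 = 83691.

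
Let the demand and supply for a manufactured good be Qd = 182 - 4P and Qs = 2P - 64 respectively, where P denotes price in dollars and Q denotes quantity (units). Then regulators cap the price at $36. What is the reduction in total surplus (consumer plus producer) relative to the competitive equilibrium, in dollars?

In a free market, 182 - 4P = 2P - 64 gives the equilibrium P* = 41, Q* = 18.
Because the ceiling (36) lies below the market-clearing price, it is binding.
At P = 36: Qd = 182 - 4·36 = 38 and Qs = 2·36 - 64 = 8.
Quantity traded falls to 8. At Q = 8 the demand price is (182 - 8)/4 = 43.5 and the supply price is (64 + 8)/2 = 36.
Deadweight loss = ½ · (43.5 - 36) · (18 - 8) = ½ · 7.5 · 10 = 37.5.

37.5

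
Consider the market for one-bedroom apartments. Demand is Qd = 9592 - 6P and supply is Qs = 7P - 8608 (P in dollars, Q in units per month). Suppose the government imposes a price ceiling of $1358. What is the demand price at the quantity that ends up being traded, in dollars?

1449

Equilibrium: 9592 - 6P = 7P - 8608, so 18200 = 13P and P* = 1400, Q* = 1192.
Because the ceiling (1358) lies below the market-clearing price, it is binding.
At P = 1358: Qd = 9592 - 6·1358 = 1444 and Qs = 7·1358 - 8608 = 898.
Only 898 units reach the market. On the demand curve, the marginal buyer's willingness to pay at Q = 898 is (9592 - 898)/6 = 1449.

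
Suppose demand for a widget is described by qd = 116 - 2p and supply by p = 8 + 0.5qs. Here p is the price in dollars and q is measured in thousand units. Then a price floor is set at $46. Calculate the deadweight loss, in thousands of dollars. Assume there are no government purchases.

Rearranging supply gives qs = 2p - 16. In a free market, 116 - 2p = 2p - 16 gives the equilibrium p* = 33, q* = 50.
The floor of 46 is above the equilibrium price 33, so it binds.
At p = 46: qd = 116 - 2·46 = 24 and qs = 2·46 - 16 = 76.
Quantity traded falls to 24. At q = 24 the demand price is (116 - 24)/2 = 46 and the supply price is (16 + 24)/2 = 20.
Deadweight loss = ½ · (46 - 20) · (50 - 24) = ½ · 26 · 26 = 338.

338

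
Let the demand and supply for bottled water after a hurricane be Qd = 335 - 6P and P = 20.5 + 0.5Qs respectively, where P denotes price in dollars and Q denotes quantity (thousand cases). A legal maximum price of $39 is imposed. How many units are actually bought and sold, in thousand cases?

37

Rearranging supply gives Qs = 2P - 41. Equilibrium: 335 - 6P = 2P - 41, so 376 = 8P and P* = 47, Q* = 53.
Since 39 < 47, the ceiling is binding.
At P = 39: Qd = 335 - 6·39 = 101 and Qs = 2·39 - 41 = 37.
The quantity actually transacted is the short side, supply: 37.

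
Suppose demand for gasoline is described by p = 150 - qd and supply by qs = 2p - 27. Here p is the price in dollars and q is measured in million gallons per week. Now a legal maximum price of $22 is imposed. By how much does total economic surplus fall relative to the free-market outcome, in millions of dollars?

4107

Rearranging demand gives qd = 150 - p. In a free market, 150 - p = 2p - 27 gives the equilibrium p* = 59, q* = 91.
Because the ceiling (22) lies below the market-clearing price, it is binding.
At p = 22: qd = 150 - 22 = 128 and qs = 2·22 - 27 = 17.
Quantity traded falls to 17. At q = 17 the demand price is 150 - 17 = 133 and the supply price is (27 + 17)/2 = 22.
Deadweight loss = ½ · (133 - 22) · (91 - 17) = ½ · 111 · 74 = 4107.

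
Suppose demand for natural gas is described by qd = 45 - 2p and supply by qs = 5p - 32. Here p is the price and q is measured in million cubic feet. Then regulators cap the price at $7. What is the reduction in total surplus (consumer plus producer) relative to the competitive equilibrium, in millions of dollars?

140

Equilibrium: 45 - 2p = 5p - 32, so 77 = 7p and p* = 11, q* = 23.
Because the ceiling (7) lies below the market-clearing price, it is binding.
At p = 7: qd = 45 - 2·7 = 31 and qs = 5·7 - 32 = 3.
Quantity traded falls to 3. At q = 3 the demand price is (45 - 3)/2 = 21 and the supply price is (32 + 3)/5 = 7.
Deadweight loss = ½ · (21 - 7) · (23 - 3) = ½ · 14 · 20 = 140.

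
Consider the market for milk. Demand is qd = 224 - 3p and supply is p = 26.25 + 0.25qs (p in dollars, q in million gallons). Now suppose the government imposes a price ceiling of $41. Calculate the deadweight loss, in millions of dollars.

Rearranging supply gives qs = 4p - 105. Setting quantity demanded equal to quantity supplied, 224 - 3p = 4p - 105, gives p* = 47 and q* = 83.
The ceiling of 41 is below the equilibrium price 47, so it binds.
At p = 41: qd = 224 - 3·41 = 101 and qs = 4·41 - 105 = 59.
Quantity traded falls to 59. At q = 59 the demand price is (224 - 59)/3 = 55 and the supply price is (105 + 59)/4 = 41.
Deadweight loss = ½ · (55 - 41) · (83 - 59) = ½ · 14 · 24 = 168.

168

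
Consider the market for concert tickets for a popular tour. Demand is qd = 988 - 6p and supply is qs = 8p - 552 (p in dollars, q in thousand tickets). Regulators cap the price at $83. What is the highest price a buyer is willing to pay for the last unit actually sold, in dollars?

Equilibrium: 988 - 6p = 8p - 552, so 1540 = 14p and p* = 110, q* = 328.
Because the ceiling (83) lies below the market-clearing price, it is binding.
At p = 83: qd = 988 - 6·83 = 490 and qs = 8·83 - 552 = 112.
Only 112 units reach the market. On the demand curve, the marginal buyer's willingness to pay at q = 112 is (988 - 112)/6 = 146.

146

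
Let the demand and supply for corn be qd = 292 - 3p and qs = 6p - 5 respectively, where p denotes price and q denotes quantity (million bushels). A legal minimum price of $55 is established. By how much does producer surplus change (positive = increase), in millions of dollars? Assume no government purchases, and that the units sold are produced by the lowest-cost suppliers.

2431

Without the control the market clears where 292 - 3p = 6p - 5, i.e. p* = 33 and q* = 193.
Because the floor (55) lies above the market-clearing price, it is binding.
At p = 55: qd = 292 - 3·55 = 127 and qs = 6·55 - 5 = 325.
Producer surplus without the control is ½ · (33 - 5/6) · 193 = 37249/12.
With the floor, 127 units are sold at 55. The supply price at q = 127 is 22, so PS = ½ · [(55 - 5/6) + (55 - 22)] · 127 = 66421/12.
Change in producer surplus = 66421/12 - 37249/12 = 2431.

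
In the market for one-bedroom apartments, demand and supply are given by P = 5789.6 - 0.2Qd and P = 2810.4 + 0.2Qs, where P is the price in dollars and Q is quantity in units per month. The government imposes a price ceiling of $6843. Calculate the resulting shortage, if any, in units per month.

0

Rearranging demand gives Qd = 28948 - 5P; rearranging supply gives Qs = 5P - 14052. Setting quantity demanded equal to quantity supplied, 28948 - 5P = 5P - 14052, gives P* = 4300 and Q* = 7448.
Since 6843 is above P* = 4300, the ceiling does not bind and the free-market outcome prevails.
Since the control does not bind, there is no shortage.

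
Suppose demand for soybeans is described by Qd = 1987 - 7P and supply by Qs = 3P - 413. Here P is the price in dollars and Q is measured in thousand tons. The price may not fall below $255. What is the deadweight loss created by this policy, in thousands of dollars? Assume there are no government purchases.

2625

Equilibrium: 1987 - 7P = 3P - 413, so 2400 = 10P and P* = 240, Q* = 307.
Because the floor (255) lies above the market-clearing price, it is binding.
At P = 255: Qd = 1987 - 7·255 = 202 and Qs = 3·255 - 413 = 352.
Quantity traded falls to 202. At Q = 202 the demand price is (1987 - 202)/7 = 255 and the supply price is (413 + 202)/3 = 205.
Deadweight loss = ½ · (255 - 205) · (307 - 202) = ½ · 50 · 105 = 2625.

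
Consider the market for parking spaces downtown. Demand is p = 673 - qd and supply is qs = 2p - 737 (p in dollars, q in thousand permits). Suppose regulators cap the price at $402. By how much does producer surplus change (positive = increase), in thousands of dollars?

Rearranging demand gives qd = 673 - p. Setting quantity demanded equal to quantity supplied, 673 - p = 2p - 737, gives p* = 470 and q* = 203.
The ceiling of 402 is below the equilibrium price 470, so it binds.
At p = 402: qd = 673 - 402 = 271 and qs = 2·402 - 737 = 67.
Producer surplus without the control is ½ · (470 - 368.5) · 203 = 10302.25.
With the ceiling, producers sell 67 units at 402, so PS = ½ · (402 - 368.5) · 67 = 1122.25.
Change in producer surplus = 1122.25 - 10302.25 = -9180.

-9180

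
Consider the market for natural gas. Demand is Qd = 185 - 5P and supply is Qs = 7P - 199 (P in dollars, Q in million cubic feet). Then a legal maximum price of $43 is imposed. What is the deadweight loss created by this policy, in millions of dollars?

0

In a free market, 185 - 5P = 7P - 199 gives the equilibrium P* = 32, Q* = 25.
Since 43 is above P* = 32, the ceiling does not bind and the free-market outcome prevails.
Since the control does not bind, no trades are prevented and deadweight loss is zero.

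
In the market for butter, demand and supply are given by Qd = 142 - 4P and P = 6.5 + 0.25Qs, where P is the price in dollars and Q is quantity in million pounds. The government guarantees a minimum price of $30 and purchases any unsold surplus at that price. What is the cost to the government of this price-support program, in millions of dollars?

Rearranging supply gives Qs = 4P - 26. In a free market, 142 - 4P = 4P - 26 gives the equilibrium P* = 21, Q* = 58.
Since 30 > 21, the floor is binding.
At P = 30: Qd = 142 - 4·30 = 22 and Qs = 4·30 - 26 = 94.
Surplus = Qs - Qd = 72.
Government expenditure = surplus × support price = 72 × 30 = 2160.

2160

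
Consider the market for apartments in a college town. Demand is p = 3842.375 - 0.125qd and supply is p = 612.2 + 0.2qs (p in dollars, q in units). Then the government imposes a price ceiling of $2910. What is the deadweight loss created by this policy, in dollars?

Rearranging demand gives qd = 30739 - 8p; rearranging supply gives qs = 5p - 3061. Without the control the market clears where 30739 - 8p = 5p - 3061, i.e. p* = 2600 and q* = 9939.
The ceiling of 2910 is above the equilibrium price 2600, so it is not binding; the market clears at p* = 2600, q* = 9939.
Since the control does not bind, no trades are prevented and deadweight loss is zero.

0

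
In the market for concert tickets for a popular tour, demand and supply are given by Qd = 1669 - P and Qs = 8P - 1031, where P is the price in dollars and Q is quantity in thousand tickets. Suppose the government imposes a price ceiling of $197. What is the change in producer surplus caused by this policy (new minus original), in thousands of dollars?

-98571

Without the control the market clears where 1669 - P = 8P - 1031, i.e. P* = 300 and Q* = 1369.
The ceiling of 197 is below the equilibrium price 300, so it binds.
At P = 197: Qd = 1669 - 197 = 1472 and Qs = 8·197 - 1031 = 545.
Producer surplus without the control is ½ · (300 - 128.875) · 1369 = 117135.0625.
With the ceiling, producers sell 545 units at 197, so PS = ½ · (197 - 128.875) · 545 = 18564.0625.
Change in producer surplus = 18564.0625 - 117135.0625 = -98571.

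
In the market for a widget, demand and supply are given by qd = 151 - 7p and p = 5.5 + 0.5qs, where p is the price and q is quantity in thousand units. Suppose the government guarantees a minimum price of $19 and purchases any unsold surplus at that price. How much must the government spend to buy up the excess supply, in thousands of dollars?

171

Rearranging supply gives qs = 2p - 11. In a free market, 151 - 7p = 2p - 11 gives the equilibrium p* = 18, q* = 25.
Since 19 > 18, the floor is binding.
At p = 19: qd = 151 - 7·19 = 18 and qs = 2·19 - 11 = 27.
Surplus = qs - qd = 9.
Government expenditure = surplus × support price = 9 × 19 = 171.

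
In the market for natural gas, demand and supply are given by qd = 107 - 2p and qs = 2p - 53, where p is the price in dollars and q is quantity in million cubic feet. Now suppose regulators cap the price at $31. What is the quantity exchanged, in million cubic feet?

9

In a free market, 107 - 2p = 2p - 53 gives the equilibrium p* = 40, q* = 27.
Because the ceiling (31) lies below the market-clearing price, it is binding.
At p = 31: qd = 107 - 2·31 = 45 and qs = 2·31 - 53 = 9.
The quantity actually transacted is the short side, supply: 9.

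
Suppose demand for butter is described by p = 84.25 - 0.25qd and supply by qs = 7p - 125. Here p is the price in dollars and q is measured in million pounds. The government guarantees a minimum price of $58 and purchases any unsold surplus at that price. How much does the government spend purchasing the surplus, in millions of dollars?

10208

Rearranging demand gives qd = 337 - 4p. In a free market, 337 - 4p = 7p - 125 gives the equilibrium p* = 42, q* = 169.
Since 58 > 42, the floor is binding.
At p = 58: qd = 337 - 4·58 = 105 and qs = 7·58 - 125 = 281.
Surplus = qs - qd = 176.
Government expenditure = surplus × support price = 176 × 58 = 10208.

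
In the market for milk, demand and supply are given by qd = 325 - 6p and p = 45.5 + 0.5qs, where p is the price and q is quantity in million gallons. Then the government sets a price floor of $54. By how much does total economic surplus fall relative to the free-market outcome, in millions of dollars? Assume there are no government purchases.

Rearranging supply gives qs = 2p - 91. Setting quantity demanded equal to quantity supplied, 325 - 6p = 2p - 91, gives p* = 52 and q* = 13.
The floor of 54 is above the equilibrium price 52, so it binds.
At p = 54: qd = 325 - 6·54 = 1 and qs = 2·54 - 91 = 17.
Quantity traded falls to 1. At q = 1 the demand price is (325 - 1)/6 = 54 and the supply price is (91 + 1)/2 = 46.
Deadweight loss = ½ · (54 - 46) · (13 - 1) = ½ · 8 · 12 = 48.

48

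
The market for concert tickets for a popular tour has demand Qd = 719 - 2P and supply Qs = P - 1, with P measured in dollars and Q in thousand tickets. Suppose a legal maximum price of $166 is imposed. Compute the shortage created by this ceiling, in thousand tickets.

Setting quantity demanded equal to quantity supplied, 719 - 2P = P - 1, gives P* = 240 and Q* = 239.
Because the ceiling (166) lies below the market-clearing price, it is binding.
At P = 166: Qd = 719 - 2·166 = 387 and Qs = 166 - 1 = 165.
Shortage = Qd - Qs = 387 - 165 = 222.

222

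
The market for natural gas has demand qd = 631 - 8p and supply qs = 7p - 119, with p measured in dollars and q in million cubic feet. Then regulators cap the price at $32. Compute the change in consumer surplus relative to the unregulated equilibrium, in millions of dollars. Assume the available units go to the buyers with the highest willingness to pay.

Without the control the market clears where 631 - 8p = 7p - 119, i.e. p* = 50 and q* = 231.
Because the ceiling (32) lies below the market-clearing price, it is binding.
At p = 32: qd = 631 - 8·32 = 375 and qs = 7·32 - 119 = 105.
Consumer surplus without the control is ½ · (78.875 - 50) · 231 = 3335.0625.
With the ceiling, 105 units are sold at 32 (assume they go to the highest-value buyers). The demand price at q = 105 is 65.75, so CS = ½ · [(78.875 - 32) + (65.75 - 32)] · 105 = 4232.8125.
Change in consumer surplus = 4232.8125 - 3335.0625 = 897.75.

897.75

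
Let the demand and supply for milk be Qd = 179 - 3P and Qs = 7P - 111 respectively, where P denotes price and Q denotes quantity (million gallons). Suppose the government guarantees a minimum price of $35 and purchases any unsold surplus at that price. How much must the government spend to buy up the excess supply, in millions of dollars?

2100

Setting quantity demanded equal to quantity supplied, 179 - 3P = 7P - 111, gives P* = 29 and Q* = 92.
Since 35 > 29, the floor is binding.
At P = 35: Qd = 179 - 3·35 = 74 and Qs = 7·35 - 111 = 134.
Surplus = Qs - Qd = 60.
Government expenditure = surplus × support price = 60 × 35 = 2100.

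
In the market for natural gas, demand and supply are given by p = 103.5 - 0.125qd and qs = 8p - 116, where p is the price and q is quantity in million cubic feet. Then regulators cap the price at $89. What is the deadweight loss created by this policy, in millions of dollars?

Rearranging demand gives qd = 828 - 8p. In a free market, 828 - 8p = 8p - 116 gives the equilibrium p* = 59, q* = 356.
Since 89 is above p* = 59, the ceiling does not bind and the free-market outcome prevails.
Since the control does not bind, no trades are prevented and deadweight loss is zero.

0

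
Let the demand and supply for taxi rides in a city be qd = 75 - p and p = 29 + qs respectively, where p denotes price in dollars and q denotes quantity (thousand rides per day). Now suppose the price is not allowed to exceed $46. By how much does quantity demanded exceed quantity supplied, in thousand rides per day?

12

Rearranging supply gives qs = p - 29. Equilibrium: 75 - p = p - 29, so 104 = 2p and p* = 52, q* = 23.
The ceiling of 46 is below the equilibrium price 52, so it binds.
At p = 46: qd = 75 - 46 = 29 and qs = 46 - 29 = 17.
Shortage = qd - qs = 29 - 17 = 12.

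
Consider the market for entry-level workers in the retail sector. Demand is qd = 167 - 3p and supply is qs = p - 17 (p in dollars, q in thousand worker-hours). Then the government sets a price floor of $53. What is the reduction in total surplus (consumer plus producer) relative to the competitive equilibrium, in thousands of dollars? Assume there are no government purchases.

Setting quantity demanded equal to quantity supplied, 167 - 3p = p - 17, gives p* = 46 and q* = 29.
The floor of 53 is above the equilibrium price 46, so it binds.
At p = 53: qd = 167 - 3·53 = 8 and qs = 53 - 17 = 36.
Quantity traded falls to 8. At q = 8 the demand price is (167 - 8)/3 = 53 and the supply price is 17 + 8 = 25.
Deadweight loss = ½ · (53 - 25) · (29 - 8) = ½ · 28 · 21 = 294.

294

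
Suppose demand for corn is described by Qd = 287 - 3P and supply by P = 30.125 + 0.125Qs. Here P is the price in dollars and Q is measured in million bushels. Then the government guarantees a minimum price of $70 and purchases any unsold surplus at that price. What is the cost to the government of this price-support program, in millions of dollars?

16940

Rearranging supply gives Qs = 8P - 241. Equilibrium: 287 - 3P = 8P - 241, so 528 = 11P and P* = 48, Q* = 143.
Since 70 > 48, the floor is binding.
At P = 70: Qd = 287 - 3·70 = 77 and Qs = 8·70 - 241 = 319.
Surplus = Qs - Qd = 242.
Government expenditure = surplus × support price = 242 × 70 = 16940.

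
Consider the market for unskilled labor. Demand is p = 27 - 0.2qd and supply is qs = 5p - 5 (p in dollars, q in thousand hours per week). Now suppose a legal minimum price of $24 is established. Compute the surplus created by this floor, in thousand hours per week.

Rearranging demand gives qd = 135 - 5p. In a free market, 135 - 5p = 5p - 5 gives the equilibrium p* = 14, q* = 65.
The floor of 24 is above the equilibrium price 14, so it binds.
At p = 24: qd = 135 - 5·24 = 15 and qs = 5·24 - 5 = 115.
Surplus = qs - qd = 115 - 15 = 100.

100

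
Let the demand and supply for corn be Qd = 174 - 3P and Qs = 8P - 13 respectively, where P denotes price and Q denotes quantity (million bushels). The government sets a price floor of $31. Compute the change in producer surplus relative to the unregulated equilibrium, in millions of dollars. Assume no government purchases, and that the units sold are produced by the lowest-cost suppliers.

Without the control the market clears where 174 - 3P = 8P - 13, i.e. P* = 17 and Q* = 123.
The floor of 31 is above the equilibrium price 17, so it binds.
At P = 31: Qd = 174 - 3·31 = 81 and Qs = 8·31 - 13 = 235.
Producer surplus without the control is ½ · (17 - 1.625) · 123 = 945.5625.
With the floor, 81 units are sold at 31. The supply price at Q = 81 is 11.75, so PS = ½ · [(31 - 1.625) + (31 - 11.75)] · 81 = 1969.3125.
Change in producer surplus = 1969.3125 - 945.5625 = 1023.75.

1023.75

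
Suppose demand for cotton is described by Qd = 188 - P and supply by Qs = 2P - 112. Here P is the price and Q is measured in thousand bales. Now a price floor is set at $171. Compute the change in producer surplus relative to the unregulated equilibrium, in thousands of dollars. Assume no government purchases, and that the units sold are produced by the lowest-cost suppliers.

Setting quantity demanded equal to quantity supplied, 188 - P = 2P - 112, gives P* = 100 and Q* = 88.
Because the floor (171) lies above the market-clearing price, it is binding.
At P = 171: Qd = 188 - 171 = 17 and Qs = 2·171 - 112 = 230.
Producer surplus without the control is ½ · (100 - 56) · 88 = 1936.
With the floor, 17 units are sold at 171. The supply price at Q = 17 is 64.5, so PS = ½ · [(171 - 56) + (171 - 64.5)] · 17 = 1882.75.
Change in producer surplus = 1882.75 - 1936 = -53.25.

-53.25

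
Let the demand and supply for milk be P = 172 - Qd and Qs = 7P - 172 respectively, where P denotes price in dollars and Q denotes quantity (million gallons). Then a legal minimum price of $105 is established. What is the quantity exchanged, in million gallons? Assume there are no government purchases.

Rearranging demand gives Qd = 172 - P. In a free market, 172 - P = 7P - 172 gives the equilibrium P* = 43, Q* = 129.
The floor of 105 is above the equilibrium price 43, so it binds.
At P = 105: Qd = 172 - 105 = 67 and Qs = 7·105 - 172 = 563.
The quantity actually transacted is the short side, demand: 67.

67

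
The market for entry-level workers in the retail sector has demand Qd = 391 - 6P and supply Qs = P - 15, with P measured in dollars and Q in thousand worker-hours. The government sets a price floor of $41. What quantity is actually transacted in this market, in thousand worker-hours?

43

Equilibrium: 391 - 6P = P - 15, so 406 = 7P and P* = 58, Q* = 43.
The floor of 41 is below the equilibrium price 58, so it is not binding; the market clears at P* = 58, Q* = 43.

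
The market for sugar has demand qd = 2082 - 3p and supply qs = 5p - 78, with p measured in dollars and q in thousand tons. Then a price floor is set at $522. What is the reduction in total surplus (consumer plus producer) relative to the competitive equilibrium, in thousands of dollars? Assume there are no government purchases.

152409.6

Equilibrium: 2082 - 3p = 5p - 78, so 2160 = 8p and p* = 270, q* = 1272.
Since 522 > 270, the floor is binding.
At p = 522: qd = 2082 - 3·522 = 516 and qs = 5·522 - 78 = 2532.
Quantity traded falls to 516. At q = 516 the demand price is (2082 - 516)/3 = 522 and the supply price is (78 + 516)/5 = 118.8.
Deadweight loss = ½ · (522 - 118.8) · (1272 - 516) = ½ · 403.2 · 756 = 152409.6.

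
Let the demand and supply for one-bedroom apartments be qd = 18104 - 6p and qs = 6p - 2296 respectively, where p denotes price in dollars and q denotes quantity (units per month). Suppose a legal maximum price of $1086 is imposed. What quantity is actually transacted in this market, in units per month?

Setting quantity demanded equal to quantity supplied, 18104 - 6p = 6p - 2296, gives p* = 1700 and q* = 7904.
The ceiling of 1086 is below the equilibrium price 1700, so it binds.
At p = 1086: qd = 18104 - 6·1086 = 11588 and qs = 6·1086 - 2296 = 4220.
The quantity actually transacted is the short side, supply: 4220.

4220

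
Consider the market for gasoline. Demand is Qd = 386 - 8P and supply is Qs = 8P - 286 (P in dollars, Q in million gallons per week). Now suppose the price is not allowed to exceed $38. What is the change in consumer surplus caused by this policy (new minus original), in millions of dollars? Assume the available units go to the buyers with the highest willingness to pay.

Setting quantity demanded equal to quantity supplied, 386 - 8P = 8P - 286, gives P* = 42 and Q* = 50.
Because the ceiling (38) lies below the market-clearing price, it is binding.
At P = 38: Qd = 386 - 8·38 = 82 and Qs = 8·38 - 286 = 18.
Consumer surplus without the control is ½ · (48.25 - 42) · 50 = 156.25.
With the ceiling, 18 units are sold at 38 (assume they go to the highest-value buyers). The demand price at Q = 18 is 46, so CS = ½ · [(48.25 - 38) + (46 - 38)] · 18 = 164.25.
Change in consumer surplus = 164.25 - 156.25 = 8.

8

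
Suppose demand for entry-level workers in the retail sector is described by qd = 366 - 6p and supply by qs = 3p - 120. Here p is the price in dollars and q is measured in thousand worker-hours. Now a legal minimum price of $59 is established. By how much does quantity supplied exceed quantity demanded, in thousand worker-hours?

In a free market, 366 - 6p = 3p - 120 gives the equilibrium p* = 54, q* = 42.
The floor of 59 is above the equilibrium price 54, so it binds.
At p = 59: qd = 366 - 6·59 = 12 and qs = 3·59 - 120 = 57.
Surplus = qs - qd = 57 - 12 = 45.

45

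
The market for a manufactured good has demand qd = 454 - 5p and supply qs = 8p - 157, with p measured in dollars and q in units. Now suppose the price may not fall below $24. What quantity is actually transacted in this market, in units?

Without the control the market clears where 454 - 5p = 8p - 157, i.e. p* = 47 and q* = 219.
The floor of 24 is below the equilibrium price 47, so it is not binding; the market clears at p* = 47, q* = 219.

219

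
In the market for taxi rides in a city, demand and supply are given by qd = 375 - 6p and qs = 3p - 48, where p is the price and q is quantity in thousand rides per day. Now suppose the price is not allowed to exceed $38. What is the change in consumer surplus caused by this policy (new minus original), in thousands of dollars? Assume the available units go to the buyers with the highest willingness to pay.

533.25

Without the control the market clears where 375 - 6p = 3p - 48, i.e. p* = 47 and q* = 93.
Since 38 < 47, the ceiling is binding.
At p = 38: qd = 375 - 6·38 = 147 and qs = 3·38 - 48 = 66.
Consumer surplus without the control is ½ · (62.5 - 47) · 93 = 720.75.
With the ceiling, 66 units are sold at 38 (assume they go to the highest-value buyers). The demand price at q = 66 is 51.5, so CS = ½ · [(62.5 - 38) + (51.5 - 38)] · 66 = 1254.
Change in consumer surplus = 1254 - 720.75 = 533.25.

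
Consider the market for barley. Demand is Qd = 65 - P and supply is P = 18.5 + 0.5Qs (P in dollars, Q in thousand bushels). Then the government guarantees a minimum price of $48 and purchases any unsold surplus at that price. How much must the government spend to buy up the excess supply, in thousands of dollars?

2016

Rearranging supply gives Qs = 2P - 37. Setting quantity demanded equal to quantity supplied, 65 - P = 2P - 37, gives P* = 34 and Q* = 31.
The floor of 48 is above the equilibrium price 34, so it binds.
At P = 48: Qd = 65 - 48 = 17 and Qs = 2·48 - 37 = 59.
Surplus = Qs - Qd = 42.
Government expenditure = surplus × support price = 42 × 48 = 2016.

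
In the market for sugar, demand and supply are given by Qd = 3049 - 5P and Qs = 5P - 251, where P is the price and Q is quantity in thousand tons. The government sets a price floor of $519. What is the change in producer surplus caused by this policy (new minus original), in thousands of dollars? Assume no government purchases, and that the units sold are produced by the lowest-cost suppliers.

Setting quantity demanded equal to quantity supplied, 3049 - 5P = 5P - 251, gives P* = 330 and Q* = 1399.
The floor of 519 is above the equilibrium price 330, so it binds.
At P = 519: Qd = 3049 - 5·519 = 454 and Qs = 5·519 - 251 = 2344.
Producer surplus without the control is ½ · (330 - 50.2) · 1399 = 195720.1.
With the floor, 454 units are sold at 519. The supply price at Q = 454 is 141, so PS = ½ · [(519 - 50.2) + (519 - 141)] · 454 = 192223.6.
Change in producer surplus = 192223.6 - 195720.1 = -3496.5.

-3496.5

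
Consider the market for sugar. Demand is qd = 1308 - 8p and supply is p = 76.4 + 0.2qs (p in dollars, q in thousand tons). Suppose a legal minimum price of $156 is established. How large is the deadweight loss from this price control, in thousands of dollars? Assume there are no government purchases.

Rearranging supply gives qs = 5p - 382. Without the control the market clears where 1308 - 8p = 5p - 382, i.e. p* = 130 and q* = 268.
The floor of 156 is above the equilibrium price 130, so it binds.
At p = 156: qd = 1308 - 8·156 = 60 and qs = 5·156 - 382 = 398.
Quantity traded falls to 60. At q = 60 the demand price is (1308 - 60)/8 = 156 and the supply price is (382 + 60)/5 = 88.4.
Deadweight loss = ½ · (156 - 88.4) · (268 - 60) = ½ · 67.6 · 208 = 7030.4.

7030.4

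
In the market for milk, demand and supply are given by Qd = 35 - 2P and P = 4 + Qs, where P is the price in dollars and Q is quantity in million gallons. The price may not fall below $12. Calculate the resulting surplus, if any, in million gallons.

Rearranging supply gives Qs = P - 4. Without the control the market clears where 35 - 2P = P - 4, i.e. P* = 13 and Q* = 9.
The floor of 12 is below the equilibrium price 13, so it is not binding; the market clears at P* = 13, Q* = 9.
Since the control does not bind, there is no surplus.

0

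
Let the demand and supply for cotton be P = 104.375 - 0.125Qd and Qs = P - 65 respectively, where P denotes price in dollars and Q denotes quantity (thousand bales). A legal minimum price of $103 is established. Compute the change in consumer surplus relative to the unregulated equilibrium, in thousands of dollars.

-69

Rearranging demand gives Qd = 835 - 8P. Without the control the market clears where 835 - 8P = P - 65, i.e. P* = 100 and Q* = 35.
Because the floor (103) lies above the market-clearing price, it is binding.
At P = 103: Qd = 835 - 8·103 = 11 and Qs = 103 - 65 = 38.
Consumer surplus without the control is ½ · (104.375 - 100) · 35 = 76.5625.
With the floor, consumers buy 11 units at 103, so CS = ½ · (104.375 - 103) · 11 = 7.5625.
Change in consumer surplus = 7.5625 - 76.5625 = -69.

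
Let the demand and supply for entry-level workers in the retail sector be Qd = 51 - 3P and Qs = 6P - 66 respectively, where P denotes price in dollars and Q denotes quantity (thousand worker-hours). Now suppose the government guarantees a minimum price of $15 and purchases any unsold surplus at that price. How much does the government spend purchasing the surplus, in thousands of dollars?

270

Equilibrium: 51 - 3P = 6P - 66, so 117 = 9P and P* = 13, Q* = 12.
Because the floor (15) lies above the market-clearing price, it is binding.
At P = 15: Qd = 51 - 3·15 = 6 and Qs = 6·15 - 66 = 24.
Surplus = Qs - Qd = 18.
Government expenditure = surplus × support price = 18 × 15 = 270.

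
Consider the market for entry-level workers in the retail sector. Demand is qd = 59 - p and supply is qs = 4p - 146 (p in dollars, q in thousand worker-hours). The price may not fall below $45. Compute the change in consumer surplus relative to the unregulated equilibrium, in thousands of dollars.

Setting quantity demanded equal to quantity supplied, 59 - p = 4p - 146, gives p* = 41 and q* = 18.
Since 45 > 41, the floor is binding.
At p = 45: qd = 59 - 45 = 14 and qs = 4·45 - 146 = 34.
Consumer surplus without the control is ½ · (59 - 41) · 18 = 162.
With the floor, consumers buy 14 units at 45, so CS = ½ · (59 - 45) · 14 = 98.
Change in consumer surplus = 98 - 162 = -64.

-64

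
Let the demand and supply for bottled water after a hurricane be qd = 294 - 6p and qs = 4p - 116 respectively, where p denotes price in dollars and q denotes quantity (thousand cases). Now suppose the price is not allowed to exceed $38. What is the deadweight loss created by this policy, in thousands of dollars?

30

Equilibrium: 294 - 6p = 4p - 116, so 410 = 10p and p* = 41, q* = 48.
The ceiling of 38 is below the equilibrium price 41, so it binds.
At p = 38: qd = 294 - 6·38 = 66 and qs = 4·38 - 116 = 36.
Quantity traded falls to 36. At q = 36 the demand price is (294 - 36)/6 = 43 and the supply price is (116 + 36)/4 = 38.
Deadweight loss = ½ · (43 - 38) · (48 - 36) = ½ · 5 · 12 = 30.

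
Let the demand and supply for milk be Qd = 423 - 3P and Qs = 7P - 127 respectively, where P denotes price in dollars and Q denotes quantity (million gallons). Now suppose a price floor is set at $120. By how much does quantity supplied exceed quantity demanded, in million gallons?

650

Without the control the market clears where 423 - 3P = 7P - 127, i.e. P* = 55 and Q* = 258.
Because the floor (120) lies above the market-clearing price, it is binding.
At P = 120: Qd = 423 - 3·120 = 63 and Qs = 7·120 - 127 = 713.
Surplus = Qs - Qd = 713 - 63 = 650.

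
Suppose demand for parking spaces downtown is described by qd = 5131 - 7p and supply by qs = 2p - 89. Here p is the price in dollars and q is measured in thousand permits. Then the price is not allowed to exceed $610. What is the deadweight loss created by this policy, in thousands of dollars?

0

In a free market, 5131 - 7p = 2p - 89 gives the equilibrium p* = 580, q* = 1071.
The ceiling of 610 is above the equilibrium price 580, so it is not binding; the market clears at p* = 580, q* = 1071.
Since the control does not bind, no trades are prevented and deadweight loss is zero.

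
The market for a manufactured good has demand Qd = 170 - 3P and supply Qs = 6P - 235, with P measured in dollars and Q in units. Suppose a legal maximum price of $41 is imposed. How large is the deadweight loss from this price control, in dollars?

144

Equilibrium: 170 - 3P = 6P - 235, so 405 = 9P and P* = 45, Q* = 35.
The ceiling of 41 is below the equilibrium price 45, so it binds.
At P = 41: Qd = 170 - 3·41 = 47 and Qs = 6·41 - 235 = 11.
Quantity traded falls to 11. At Q = 11 the demand price is (170 - 11)/3 = 53 and the supply price is (235 + 11)/6 = 41.
Deadweight loss = ½ · (53 - 41) · (35 - 11) = ½ · 12 · 24 = 144.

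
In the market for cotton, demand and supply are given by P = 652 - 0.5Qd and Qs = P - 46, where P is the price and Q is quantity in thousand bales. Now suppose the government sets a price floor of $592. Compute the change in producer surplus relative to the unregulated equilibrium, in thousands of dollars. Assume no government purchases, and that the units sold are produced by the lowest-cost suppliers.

-23288

Rearranging demand gives Qd = 1304 - 2P. Equilibrium: 1304 - 2P = P - 46, so 1350 = 3P and P* = 450, Q* = 404.
The floor of 592 is above the equilibrium price 450, so it binds.
At P = 592: Qd = 1304 - 2·592 = 120 and Qs = 592 - 46 = 546.
Producer surplus without the control is ½ · (450 - 46) · 404 = 81608.
With the floor, 120 units are sold at 592. The supply price at Q = 120 is 166, so PS = ½ · [(592 - 46) + (592 - 166)] · 120 = 58320.
Change in producer surplus = 58320 - 81608 = -23288.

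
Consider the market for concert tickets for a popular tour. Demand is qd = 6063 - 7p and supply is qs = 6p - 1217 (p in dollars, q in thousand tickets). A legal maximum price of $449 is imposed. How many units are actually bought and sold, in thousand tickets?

Equilibrium: 6063 - 7p = 6p - 1217, so 7280 = 13p and p* = 560, q* = 2143.
The ceiling of 449 is below the equilibrium price 560, so it binds.
At p = 449: qd = 6063 - 7·449 = 2920 and qs = 6·449 - 1217 = 1477.
The quantity actually transacted is the short side, supply: 1477.

1477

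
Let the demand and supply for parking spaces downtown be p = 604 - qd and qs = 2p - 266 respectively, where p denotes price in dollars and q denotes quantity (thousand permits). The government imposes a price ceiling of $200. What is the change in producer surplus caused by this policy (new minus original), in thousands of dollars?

Rearranging demand gives qd = 604 - p. Setting quantity demanded equal to quantity supplied, 604 - p = 2p - 266, gives p* = 290 and q* = 314.
Since 200 < 290, the ceiling is binding.
At p = 200: qd = 604 - 200 = 404 and qs = 2·200 - 266 = 134.
Producer surplus without the control is ½ · (290 - 133) · 314 = 24649.
With the ceiling, producers sell 134 units at 200, so PS = ½ · (200 - 133) · 134 = 4489.
Change in producer surplus = 4489 - 24649 = -20160.

-20160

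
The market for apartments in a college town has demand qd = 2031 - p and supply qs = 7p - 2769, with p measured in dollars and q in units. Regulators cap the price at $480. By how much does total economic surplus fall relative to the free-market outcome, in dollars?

403200

Without the control the market clears where 2031 - p = 7p - 2769, i.e. p* = 600 and q* = 1431.
The ceiling of 480 is below the equilibrium price 600, so it binds.
At p = 480: qd = 2031 - 480 = 1551 and qs = 7·480 - 2769 = 591.
Quantity traded falls to 591. At q = 591 the demand price is 2031 - 591 = 1440 and the supply price is (2769 + 591)/7 = 480.
Deadweight loss = ½ · (1440 - 480) · (1431 - 591) = ½ · 960 · 840 = 403200.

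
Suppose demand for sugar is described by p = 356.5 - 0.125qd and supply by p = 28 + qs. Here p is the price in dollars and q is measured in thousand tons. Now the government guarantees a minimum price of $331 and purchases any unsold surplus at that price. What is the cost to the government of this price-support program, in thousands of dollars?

32769

Rearranging demand gives qd = 2852 - 8p; rearranging supply gives qs = p - 28. Setting quantity demanded equal to quantity supplied, 2852 - 8p = p - 28, gives p* = 320 and q* = 292.
Since 331 > 320, the floor is binding.
At p = 331: qd = 2852 - 8·331 = 204 and qs = 331 - 28 = 303.
Surplus = qs - qd = 99.
Government expenditure = surplus × support price = 99 × 331 = 32769.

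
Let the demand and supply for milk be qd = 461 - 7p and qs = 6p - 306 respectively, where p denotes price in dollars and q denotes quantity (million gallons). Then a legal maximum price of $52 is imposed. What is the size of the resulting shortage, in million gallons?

91

Setting quantity demanded equal to quantity supplied, 461 - 7p = 6p - 306, gives p* = 59 and q* = 48.
The ceiling of 52 is below the equilibrium price 59, so it binds.
At p = 52: qd = 461 - 7·52 = 97 and qs = 6·52 - 306 = 6.
Shortage = qd - qs = 97 - 6 = 91.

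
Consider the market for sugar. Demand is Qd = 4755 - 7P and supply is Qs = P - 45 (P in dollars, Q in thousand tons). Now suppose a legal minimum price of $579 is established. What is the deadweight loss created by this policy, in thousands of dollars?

0

In a free market, 4755 - 7P = P - 45 gives the equilibrium P* = 600, Q* = 555.
The floor of 579 is below the equilibrium price 600, so it is not binding; the market clears at P* = 600, Q* = 555.
Since the control does not bind, no trades are prevented and deadweight loss is zero.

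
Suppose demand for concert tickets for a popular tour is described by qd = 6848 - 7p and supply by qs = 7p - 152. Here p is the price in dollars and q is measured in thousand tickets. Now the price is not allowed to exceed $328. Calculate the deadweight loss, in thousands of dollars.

Equilibrium: 6848 - 7p = 7p - 152, so 7000 = 14p and p* = 500, q* = 3348.
Because the ceiling (328) lies below the market-clearing price, it is binding.
At p = 328: qd = 6848 - 7·328 = 4552 and qs = 7·328 - 152 = 2144.
Quantity traded falls to 2144. At q = 2144 the demand price is (6848 - 2144)/7 = 672 and the supply price is (152 + 2144)/7 = 328.
Deadweight loss = ½ · (672 - 328) · (3348 - 2144) = ½ · 344 · 1204 = 207088.

207088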